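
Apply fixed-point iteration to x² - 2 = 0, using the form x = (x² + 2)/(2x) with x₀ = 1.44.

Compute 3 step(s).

Equation: x² - 2 = 0
Fixed-point form: x = (x² + 2)/(2x)
x₀ = 1.44

x_1 = g(1.440000) = 1.414444
x_2 = g(1.414444) = 1.414214
x_3 = g(1.414214) = 1.414214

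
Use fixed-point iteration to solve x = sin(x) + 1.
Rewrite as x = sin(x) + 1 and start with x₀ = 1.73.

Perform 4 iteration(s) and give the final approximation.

Equation: x = sin(x) + 1
Fixed-point form: x = sin(x) + 1
x₀ = 1.73

x_1 = g(1.730000) = 1.987354
x_2 = g(1.987354) = 1.914487
x_3 = g(1.914487) = 1.941517
x_4 = g(1.941517) = 1.932066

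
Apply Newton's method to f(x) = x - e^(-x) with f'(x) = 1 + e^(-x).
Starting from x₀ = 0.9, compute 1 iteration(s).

f(x) = x - e^(-x)
f'(x) = 1 + e^(-x)
x₀ = 0.9

Newton-Raphson formula: x_{n+1} = x_n - f(x_n)/f'(x_n)

Iteration 1:
  f(0.900000) = 0.493430
  f'(0.900000) = 1.406570
  x_1 = 0.900000 - 0.493430/1.406570 = 0.549196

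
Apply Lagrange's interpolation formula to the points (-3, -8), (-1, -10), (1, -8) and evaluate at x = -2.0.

Lagrange interpolation formula:
P(x) = Σ yᵢ × Lᵢ(x)
where Lᵢ(x) = Π_{j≠i} (x - xⱼ)/(xᵢ - xⱼ)

L_0(-2.0) = (-2.0 - (-1))/(-3 - (-1)) × (-2.0 - 1)/(-3 - 1) = 0.375000
L_1(-2.0) = (-2.0 - (-3))/(-1 - (-3)) × (-2.0 - 1)/(-1 - 1) = 0.750000
L_2(-2.0) = (-2.0 - (-3))/(1 - (-3)) × (-2.0 - (-1))/(1 - (-1)) = -0.125000

P(-2.0) = (-8)×L_0(-2.0) + (-10)×L_1(-2.0) + (-8)×L_2(-2.0)
P(-2.0) = -9.500000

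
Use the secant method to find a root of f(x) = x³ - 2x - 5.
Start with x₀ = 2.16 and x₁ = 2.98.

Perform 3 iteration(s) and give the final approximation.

f(x) = x³ - 2x - 5
x₀ = 2.16, x₁ = 2.98

Secant formula: x_{n+1} = x_n - f(x_n)(x_n - x_{n-1})/(f(x_n) - f(x_{n-1}))

Iteration 1:
  f(2.160000) = 0.757696
  f(2.980000) = 15.503592
  x_2 = 2.980000 - 15.503592×(2.980000 - 2.160000)/(15.503592 - 0.757696)
       = 2.117866
Iteration 2:
  f(2.980000) = 15.503592
  f(2.117866) = 0.263646
  x_3 = 2.117866 - 0.263646×(2.117866 - 2.980000)/(0.263646 - 15.503592)
       = 2.102951
Iteration 3:
  f(2.117866) = 0.263646
  f(2.102951) = 0.094193
  x_4 = 2.102951 - 0.094193×(2.102951 - 2.117866)/(0.094193 - 0.263646)
       = 2.094660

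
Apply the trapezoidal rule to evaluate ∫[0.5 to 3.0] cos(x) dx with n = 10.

f(x) = cos(x)
a = 0.5, b = 3.0, n = 10
h = (b - a)/n = 0.250000

Trapezoidal rule: (h/2)[f(x₀) + 2f(x₁) + 2f(x₂) + ... + f(xₙ)]

x_0 = 0.5000, f(x_0) = 0.877583, coefficient = 1
x_1 = 0.7500, f(x_1) = 0.731689, coefficient = 2
x_2 = 1.0000, f(x_2) = 0.540302, coefficient = 2
x_3 = 1.2500, f(x_3) = 0.315322, coefficient = 2
x_4 = 1.5000, f(x_4) = 0.070737, coefficient = 2
x_5 = 1.7500, f(x_5) = -0.178246, coefficient = 2
x_6 = 2.0000, f(x_6) = -0.416147, coefficient = 2
x_7 = 2.2500, f(x_7) = -0.628174, coefficient = 2
x_8 = 2.5000, f(x_8) = -0.801144, coefficient = 2
x_9 = 2.7500, f(x_9) = -0.924302, coefficient = 2
x_10 = 3.0000, f(x_10) = -0.989992, coefficient = 1

I ≈ (0.250000/2) × -2.692333 = -0.336542
Exact value: -0.338306
Error: 0.001764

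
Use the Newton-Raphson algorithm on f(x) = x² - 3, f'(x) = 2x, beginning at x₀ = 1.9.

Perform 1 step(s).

f(x) = x² - 3
f'(x) = 2x
x₀ = 1.9

Newton-Raphson formula: x_{n+1} = x_n - f(x_n)/f'(x_n)

Iteration 1:
  f(1.900000) = 0.610000
  f'(1.900000) = 3.800000
  x_1 = 1.900000 - 0.610000/3.800000 = 1.739474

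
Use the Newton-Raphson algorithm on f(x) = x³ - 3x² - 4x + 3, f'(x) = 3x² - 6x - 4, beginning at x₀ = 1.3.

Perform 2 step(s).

f(x) = x³ - 3x² - 4x + 3
f'(x) = 3x² - 6x - 4
x₀ = 1.3

Newton-Raphson formula: x_{n+1} = x_n - f(x_n)/f'(x_n)

Iteration 1:
  f(1.300000) = -5.073000
  f'(1.300000) = -6.730000
  x_1 = 1.300000 - (-5.073000)/(-6.730000) = 0.546211
Iteration 2:
  f(0.546211) = 0.083077
  f'(0.546211) = -6.382227
  x_2 = 0.546211 - 0.083077/(-6.382227) = 0.559228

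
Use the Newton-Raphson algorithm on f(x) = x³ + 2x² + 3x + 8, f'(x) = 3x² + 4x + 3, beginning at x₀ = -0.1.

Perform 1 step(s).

f(x) = x³ + 2x² + 3x + 8
f'(x) = 3x² + 4x + 3
x₀ = -0.1

Newton-Raphson formula: x_{n+1} = x_n - f(x_n)/f'(x_n)

Iteration 1:
  f(-0.100000) = 7.719000
  f'(-0.100000) = 2.630000
  x_1 = -0.100000 - 7.719000/2.630000 = -3.034981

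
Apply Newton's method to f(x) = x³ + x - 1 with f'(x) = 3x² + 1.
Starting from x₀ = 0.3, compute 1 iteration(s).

f(x) = x³ + x - 1
f'(x) = 3x² + 1
x₀ = 0.3

Newton-Raphson formula: x_{n+1} = x_n - f(x_n)/f'(x_n)

Iteration 1:
  f(0.300000) = -0.673000
  f'(0.300000) = 1.270000
  x_1 = 0.300000 - (-0.673000)/1.270000 = 0.829921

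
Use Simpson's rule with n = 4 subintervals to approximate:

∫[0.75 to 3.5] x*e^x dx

f(x) = x*e^x
a = 0.75, b = 3.5, n = 4
h = (b - a)/n = 0.687500

Simpson's rule: (h/3)[f(x₀) + 4f(x₁) + 2f(x₂) + ... + f(xₙ)]

x_0 = 0.7500, f(x_0) = 1.587750, coefficient = 1
x_1 = 1.4375, f(x_1) = 6.052101, coefficient = 4
x_2 = 2.1250, f(x_2) = 17.792407, coefficient = 2
x_3 = 2.8125, f(x_3) = 46.832330, coefficient = 4
x_4 = 3.5000, f(x_4) = 115.904082, coefficient = 1

I ≈ (0.687500/3) × 364.614369 = 83.557460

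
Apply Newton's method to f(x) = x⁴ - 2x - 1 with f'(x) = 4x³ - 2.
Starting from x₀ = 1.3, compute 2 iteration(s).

f(x) = x⁴ - 2x - 1
f'(x) = 4x³ - 2
x₀ = 1.3

Newton-Raphson formula: x_{n+1} = x_n - f(x_n)/f'(x_n)

Iteration 1:
  f(1.300000) = -0.743900
  f'(1.300000) = 6.788000
  x_1 = 1.300000 - (-0.743900)/6.788000 = 1.409590
Iteration 2:
  f(1.409590) = 0.128771
  f'(1.409590) = 9.203116
  x_2 = 1.409590 - 0.128771/9.203116 = 1.395598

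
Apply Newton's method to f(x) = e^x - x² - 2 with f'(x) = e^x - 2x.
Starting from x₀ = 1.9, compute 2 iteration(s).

f(x) = e^x - x² - 2
f'(x) = e^x - 2x
x₀ = 1.9

Newton-Raphson formula: x_{n+1} = x_n - f(x_n)/f'(x_n)

Iteration 1:
  f(1.900000) = 1.075894
  f'(1.900000) = 2.885894
  x_1 = 1.900000 - 1.075894/2.885894 = 1.527189
Iteration 2:
  f(1.527189) = 0.272906
  f'(1.527189) = 1.550834
  x_2 = 1.527189 - 0.272906/1.550834 = 1.351215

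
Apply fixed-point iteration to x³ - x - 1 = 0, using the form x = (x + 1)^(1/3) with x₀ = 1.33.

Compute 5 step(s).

Equation: x³ - x - 1 = 0
Fixed-point form: x = (x + 1)^(1/3)
x₀ = 1.33

x_1 = g(1.330000) = 1.325721
x_2 = g(1.325721) = 1.324908
x_3 = g(1.324908) = 1.324754
x_4 = g(1.324754) = 1.324725
x_5 = g(1.324725) = 1.324719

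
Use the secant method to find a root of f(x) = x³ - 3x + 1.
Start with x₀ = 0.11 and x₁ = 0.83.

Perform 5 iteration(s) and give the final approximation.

f(x) = x³ - 3x + 1
x₀ = 0.11, x₁ = 0.83

Secant formula: x_{n+1} = x_n - f(x_n)(x_n - x_{n-1})/(f(x_n) - f(x_{n-1}))

Iteration 1:
  f(0.110000) = 0.671331
  f(0.830000) = -0.918213
  x_2 = 0.830000 - (-0.918213)×(0.830000 - 0.110000)/(-0.918213 - 0.671331)
       = 0.414086
Iteration 2:
  f(0.830000) = -0.918213
  f(0.414086) = -0.171256
  x_3 = 0.414086 - (-0.171256)×(0.414086 - 0.830000)/(-0.171256 - (-0.918213))
       = 0.318729
Iteration 3:
  f(0.414086) = -0.171256
  f(0.318729) = 0.076193
  x_4 = 0.318729 - 0.076193×(0.318729 - 0.414086)/(0.076193 - (-0.171256))
       = 0.348091
Iteration 4:
  f(0.318729) = 0.076193
  f(0.348091) = -0.002095
  x_5 = 0.348091 - (-0.002095)×(0.348091 - 0.318729)/(-0.002095 - 0.076193)
       = 0.347305
Iteration 5:
  f(0.348091) = -0.002095
  f(0.347305) = -0.000023
  x_6 = 0.347305 - (-0.000023)×(0.347305 - 0.348091)/(-0.000023 - (-0.002095))
       = 0.347296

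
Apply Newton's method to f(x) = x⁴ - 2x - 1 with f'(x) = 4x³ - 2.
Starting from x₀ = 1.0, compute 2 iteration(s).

f(x) = x⁴ - 2x - 1
f'(x) = 4x³ - 2
x₀ = 1.0

Newton-Raphson formula: x_{n+1} = x_n - f(x_n)/f'(x_n)

Iteration 1:
  f(1.000000) = -2.000000
  f'(1.000000) = 2.000000
  x_1 = 1.000000 - (-2.000000)/2.000000 = 2.000000
Iteration 2:
  f(2.000000) = 11.000000
  f'(2.000000) = 30.000000
  x_2 = 2.000000 - 11.000000/30.000000 = 1.633333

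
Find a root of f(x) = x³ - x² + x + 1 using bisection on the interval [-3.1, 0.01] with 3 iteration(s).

f(x) = x³ - x² + x + 1
Initial interval: [-3.1, 0.01]

Iteration 1:
  c_1 = (-3.100000 + 0.010000)/2 = -1.545000
  f(c_1) = f(-1.545000) = -6.619979
  f(a) × f(c) ≥ 0, new interval: [-1.545000, 0.010000]
Iteration 2:
  c_2 = (-1.545000 + 0.010000)/2 = -0.767500
  f(c_2) = f(-0.767500) = -0.808657
  f(a) × f(c) ≥ 0, new interval: [-0.767500, 0.010000]
Iteration 3:
  c_3 = (-0.767500 + 0.010000)/2 = -0.378750
  f(c_3) = f(-0.378750) = 0.423466
  f(a) × f(c) < 0, new interval: [-0.767500, -0.378750]

After 3 iteration(s), the approximation is c_3 = -0.378750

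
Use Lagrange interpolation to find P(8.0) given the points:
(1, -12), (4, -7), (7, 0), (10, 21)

Lagrange interpolation formula:
P(x) = Σ yᵢ × Lᵢ(x)
where Lᵢ(x) = Π_{j≠i} (x - xⱼ)/(xᵢ - xⱼ)

L_0(8.0) = (8.0 - 4)/(1 - 4) × (8.0 - 7)/(1 - 7) × (8.0 - 10)/(1 - 10) = 0.049383
L_1(8.0) = (8.0 - 1)/(4 - 1) × (8.0 - 7)/(4 - 7) × (8.0 - 10)/(4 - 10) = -0.259259
L_2(8.0) = (8.0 - 1)/(7 - 1) × (8.0 - 4)/(7 - 4) × (8.0 - 10)/(7 - 10) = 1.037037
L_3(8.0) = (8.0 - 1)/(10 - 1) × (8.0 - 4)/(10 - 4) × (8.0 - 7)/(10 - 7) = 0.172840

P(8.0) = (-12)×L_0(8.0) + (-7)×L_1(8.0) + 0×L_2(8.0) + 21×L_3(8.0)
P(8.0) = 4.851852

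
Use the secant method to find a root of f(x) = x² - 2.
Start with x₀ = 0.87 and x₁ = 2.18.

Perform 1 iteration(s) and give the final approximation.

f(x) = x² - 2
x₀ = 0.87, x₁ = 2.18

Secant formula: x_{n+1} = x_n - f(x_n)(x_n - x_{n-1})/(f(x_n) - f(x_{n-1}))

Iteration 1:
  f(0.870000) = -1.243100
  f(2.180000) = 2.752400
  x_2 = 2.180000 - 2.752400×(2.180000 - 0.870000)/(2.752400 - (-1.243100))
       = 1.277574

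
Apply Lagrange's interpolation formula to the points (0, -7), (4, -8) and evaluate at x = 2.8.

Lagrange interpolation formula:
P(x) = Σ yᵢ × Lᵢ(x)
where Lᵢ(x) = Π_{j≠i} (x - xⱼ)/(xᵢ - xⱼ)

L_0(2.8) = (2.8 - 4)/(0 - 4) = 0.300000
L_1(2.8) = (2.8 - 0)/(4 - 0) = 0.700000

P(2.8) = (-7)×L_0(2.8) + (-8)×L_1(2.8)
P(2.8) = -7.700000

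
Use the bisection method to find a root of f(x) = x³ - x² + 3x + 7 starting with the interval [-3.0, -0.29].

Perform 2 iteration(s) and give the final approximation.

f(x) = x³ - x² + 3x + 7
Initial interval: [-3.0, -0.29]

Iteration 1:
  c_1 = (-3.000000 + (-0.290000))/2 = -1.645000
  f(c_1) = f(-1.645000) = -5.092436
  f(a) × f(c) ≥ 0, new interval: [-1.645000, -0.290000]
Iteration 2:
  c_2 = (-1.645000 + (-0.290000))/2 = -0.967500
  f(c_2) = f(-0.967500) = 2.255809
  f(a) × f(c) < 0, new interval: [-1.645000, -0.967500]

After 2 iteration(s), the approximation is c_2 = -0.967500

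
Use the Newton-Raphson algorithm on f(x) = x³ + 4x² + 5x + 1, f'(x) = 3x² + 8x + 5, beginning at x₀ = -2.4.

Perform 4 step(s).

f(x) = x³ + 4x² + 5x + 1
f'(x) = 3x² + 8x + 5
x₀ = -2.4

Newton-Raphson formula: x_{n+1} = x_n - f(x_n)/f'(x_n)

Iteration 1:
  f(-2.400000) = -1.784000
  f'(-2.400000) = 3.080000
  x_1 = -2.400000 - (-1.784000)/3.080000 = -1.820779
Iteration 2:
  f(-1.820779) = -0.879263
  f'(-1.820779) = 0.379477
  x_2 = -1.820779 - (-0.879263)/0.379477 = 0.496258
Iteration 3:
  f(0.496258) = 4.588596
  f'(0.496258) = 9.708884
  x_3 = 0.496258 - 4.588596/9.708884 = 0.023640
Iteration 4:
  f(0.023640) = 1.120449
  f'(0.023640) = 5.190797
  x_4 = 0.023640 - 1.120449/5.190797 = -0.192213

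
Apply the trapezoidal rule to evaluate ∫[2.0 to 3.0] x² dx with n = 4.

f(x) = x²
a = 2.0, b = 3.0, n = 4
h = (b - a)/n = 0.250000

Trapezoidal rule: (h/2)[f(x₀) + 2f(x₁) + 2f(x₂) + ... + f(xₙ)]

x_0 = 2.0000, f(x_0) = 4.000000, coefficient = 1
x_1 = 2.2500, f(x_1) = 5.062500, coefficient = 2
x_2 = 2.5000, f(x_2) = 6.250000, coefficient = 2
x_3 = 2.7500, f(x_3) = 7.562500, coefficient = 2
x_4 = 3.0000, f(x_4) = 9.000000, coefficient = 1

I ≈ (0.250000/2) × 50.750000 = 6.343750
Exact value: 6.333333
Error: 0.010417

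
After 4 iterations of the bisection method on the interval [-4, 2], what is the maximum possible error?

Bisection error bound: |error| ≤ (b-a)/2^n
|error| ≤ (2 - (-4))/2^4 = 6/2^4
|error| ≤ 0.3750000000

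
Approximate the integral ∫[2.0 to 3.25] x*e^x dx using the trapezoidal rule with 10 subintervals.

f(x) = x*e^x
a = 2.0, b = 3.25, n = 10
h = (b - a)/n = 0.125000

Trapezoidal rule: (h/2)[f(x₀) + 2f(x₁) + 2f(x₂) + ... + f(xₙ)]

x_0 = 2.0000, f(x_0) = 14.778112, coefficient = 1
x_1 = 2.1250, f(x_1) = 17.792407, coefficient = 2
x_2 = 2.2500, f(x_2) = 21.347406, coefficient = 2
x_3 = 2.3750, f(x_3) = 25.533656, coefficient = 2
x_4 = 2.5000, f(x_4) = 30.456235, coefficient = 2
x_5 = 2.6250, f(x_5) = 36.237007, coefficient = 2
x_6 = 2.7500, f(x_6) = 43.017238, coefficient = 2
x_7 = 2.8750, f(x_7) = 50.960594, coefficient = 2
x_8 = 3.0000, f(x_8) = 60.256611, coefficient = 2
x_9 = 3.1250, f(x_9) = 71.124672, coefficient = 2
x_10 = 3.2500, f(x_10) = 83.818605, coefficient = 1

I ≈ (0.125000/2) × 812.048369 = 50.753023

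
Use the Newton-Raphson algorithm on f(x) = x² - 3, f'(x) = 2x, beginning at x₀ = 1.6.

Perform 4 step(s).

f(x) = x² - 3
f'(x) = 2x
x₀ = 1.6

Newton-Raphson formula: x_{n+1} = x_n - f(x_n)/f'(x_n)

Iteration 1:
  f(1.600000) = -0.440000
  f'(1.600000) = 3.200000
  x_1 = 1.600000 - (-0.440000)/3.200000 = 1.737500
Iteration 2:
  f(1.737500) = 0.018906
  f'(1.737500) = 3.475000
  x_2 = 1.737500 - 0.018906/3.475000 = 1.732059
Iteration 3:
  f(1.732059) = 0.000030
  f'(1.732059) = 3.464119
  x_3 = 1.732059 - 0.000030/3.464119 = 1.732051
Iteration 4:
  f(1.732051) = 0.000000
  f'(1.732051) = 3.464102
  x_4 = 1.732051 - 0.000000/3.464102 = 1.732051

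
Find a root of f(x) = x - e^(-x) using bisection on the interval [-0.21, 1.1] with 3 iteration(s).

f(x) = x - e^(-x)
Initial interval: [-0.21, 1.1]

Iteration 1:
  c_1 = (-0.210000 + 1.100000)/2 = 0.445000
  f(c_1) = f(0.445000) = -0.195824
  f(a) × f(c) ≥ 0, new interval: [0.445000, 1.100000]
Iteration 2:
  c_2 = (0.445000 + 1.100000)/2 = 0.772500
  f(c_2) = f(0.772500) = 0.310643
  f(a) × f(c) < 0, new interval: [0.445000, 0.772500]
Iteration 3:
  c_3 = (0.445000 + 0.772500)/2 = 0.608750
  f(c_3) = f(0.608750) = 0.064720
  f(a) × f(c) < 0, new interval: [0.445000, 0.608750]

After 3 iteration(s), the approximation is c_3 = 0.608750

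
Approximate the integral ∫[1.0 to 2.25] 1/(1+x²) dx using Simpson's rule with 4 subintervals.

f(x) = 1/(1+x²)
a = 1.0, b = 2.25, n = 4
h = (b - a)/n = 0.312500

Simpson's rule: (h/3)[f(x₀) + 4f(x₁) + 2f(x₂) + ... + f(xₙ)]

x_0 = 1.0000, f(x_0) = 0.500000, coefficient = 1
x_1 = 1.3125, f(x_1) = 0.367288, coefficient = 4
x_2 = 1.6250, f(x_2) = 0.274678, coefficient = 2
x_3 = 1.9375, f(x_3) = 0.210353, coefficient = 4
x_4 = 2.2500, f(x_4) = 0.164948, coefficient = 1

I ≈ (0.312500/3) × 3.524872 = 0.367174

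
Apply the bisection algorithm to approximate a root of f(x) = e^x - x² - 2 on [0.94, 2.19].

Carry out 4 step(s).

f(x) = e^x - x² - 2
Initial interval: [0.94, 2.19]

Iteration 1:
  c_1 = (0.940000 + 2.190000)/2 = 1.565000
  f(c_1) = f(1.565000) = 0.333450
  f(a) × f(c) < 0, new interval: [0.940000, 1.565000]
Iteration 2:
  c_2 = (0.940000 + 1.565000)/2 = 1.252500
  f(c_2) = f(1.252500) = -0.069677
  f(a) × f(c) ≥ 0, new interval: [1.252500, 1.565000]
Iteration 3:
  c_3 = (1.252500 + 1.565000)/2 = 1.408750
  f(c_3) = f(1.408750) = 0.106262
  f(a) × f(c) < 0, new interval: [1.252500, 1.408750]
Iteration 4:
  c_4 = (1.252500 + 1.408750)/2 = 1.330625
  f(c_4) = f(1.330625) = 0.012844
  f(a) × f(c) < 0, new interval: [1.252500, 1.330625]

After 4 iteration(s), the approximation is c_4 = 1.330625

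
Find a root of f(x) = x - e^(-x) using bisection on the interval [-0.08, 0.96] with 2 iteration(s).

f(x) = x - e^(-x)
Initial interval: [-0.08, 0.96]

Iteration 1:
  c_1 = (-0.080000 + 0.960000)/2 = 0.440000
  f(c_1) = f(0.440000) = -0.204036
  f(a) × f(c) ≥ 0, new interval: [0.440000, 0.960000]
Iteration 2:
  c_2 = (0.440000 + 0.960000)/2 = 0.700000
  f(c_2) = f(0.700000) = 0.203415
  f(a) × f(c) < 0, new interval: [0.440000, 0.700000]

After 2 iteration(s), the approximation is c_2 = 0.700000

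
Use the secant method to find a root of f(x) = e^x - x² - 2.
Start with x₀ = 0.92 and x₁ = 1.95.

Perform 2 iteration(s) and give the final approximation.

f(x) = e^x - x² - 2
x₀ = 0.92, x₁ = 1.95

Secant formula: x_{n+1} = x_n - f(x_n)(x_n - x_{n-1})/(f(x_n) - f(x_{n-1}))

Iteration 1:
  f(0.920000) = -0.337110
  f(1.950000) = 1.226188
  x_2 = 1.950000 - 1.226188×(1.950000 - 0.920000)/(1.226188 - (-0.337110))
       = 1.142109
Iteration 2:
  f(1.950000) = 1.226188
  f(1.142109) = -0.171043
  x_3 = 1.142109 - (-0.171043)×(1.142109 - 1.950000)/(-0.171043 - 1.226188)
       = 1.241008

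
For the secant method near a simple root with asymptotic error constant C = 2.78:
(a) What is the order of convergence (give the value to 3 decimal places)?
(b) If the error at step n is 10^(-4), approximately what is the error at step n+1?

(a) Secant method has superlinear convergence with order φ = (1+√5)/2 ≈ 1.618.
    This means |e_{n+1}| ≈ C|e_n|^1.618.

(b) With |e_n| = 10^(-4) and C = 2.78:
    |e_{n+1}| ≈ 2.78 × (10^(-4))^1.618 = 2.78 × 10^(-6.47)

(a) ≈ 1.618 (golden ratio); (b) |e_{n+1}| ≈ 9.374e-07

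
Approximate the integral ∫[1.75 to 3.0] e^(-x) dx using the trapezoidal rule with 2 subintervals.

f(x) = e^(-x)
a = 1.75, b = 3.0, n = 2
h = (b - a)/n = 0.625000

Trapezoidal rule: (h/2)[f(x₀) + 2f(x₁) + 2f(x₂) + ... + f(xₙ)]

x_0 = 1.7500, f(x_0) = 0.173774, coefficient = 1
x_1 = 2.3750, f(x_1) = 0.093014, coefficient = 2
x_2 = 3.0000, f(x_2) = 0.049787, coefficient = 1

I ≈ (0.625000/2) × 0.409590 = 0.127997
Exact value: 0.123987
Error: 0.004010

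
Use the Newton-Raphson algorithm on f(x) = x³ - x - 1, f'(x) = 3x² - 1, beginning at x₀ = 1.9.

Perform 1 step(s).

f(x) = x³ - x - 1
f'(x) = 3x² - 1
x₀ = 1.9

Newton-Raphson formula: x_{n+1} = x_n - f(x_n)/f'(x_n)

Iteration 1:
  f(1.900000) = 3.959000
  f'(1.900000) = 9.830000
  x_1 = 1.900000 - 3.959000/9.830000 = 1.497253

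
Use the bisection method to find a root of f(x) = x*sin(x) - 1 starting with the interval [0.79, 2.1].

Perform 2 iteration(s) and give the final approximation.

f(x) = x*sin(x) - 1
Initial interval: [0.79, 2.1]

Iteration 1:
  c_1 = (0.790000 + 2.100000)/2 = 1.445000
  f(c_1) = f(1.445000) = 0.433582
  f(a) × f(c) < 0, new interval: [0.790000, 1.445000]
Iteration 2:
  c_2 = (0.790000 + 1.445000)/2 = 1.117500
  f(c_2) = f(1.117500) = 0.004642
  f(a) × f(c) < 0, new interval: [0.790000, 1.117500]

After 2 iteration(s), the approximation is c_2 = 1.117500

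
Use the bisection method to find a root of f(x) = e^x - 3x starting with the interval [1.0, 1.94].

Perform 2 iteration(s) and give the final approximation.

f(x) = e^x - 3x
Initial interval: [1.0, 1.94]

Iteration 1:
  c_1 = (1.000000 + 1.940000)/2 = 1.470000
  f(c_1) = f(1.470000) = -0.060765
  f(a) × f(c) ≥ 0, new interval: [1.470000, 1.940000]
Iteration 2:
  c_2 = (1.470000 + 1.940000)/2 = 1.705000
  f(c_2) = f(1.705000) = 0.386386
  f(a) × f(c) < 0, new interval: [1.470000, 1.705000]

After 2 iteration(s), the approximation is c_2 = 1.705000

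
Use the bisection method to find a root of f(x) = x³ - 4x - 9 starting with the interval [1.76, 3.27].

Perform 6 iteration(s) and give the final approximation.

f(x) = x³ - 4x - 9
Initial interval: [1.76, 3.27]

Iteration 1:
  c_1 = (1.760000 + 3.270000)/2 = 2.515000
  f(c_1) = f(2.515000) = -3.152059
  f(a) × f(c) ≥ 0, new interval: [2.515000, 3.270000]
Iteration 2:
  c_2 = (2.515000 + 3.270000)/2 = 2.892500
  f(c_2) = f(2.892500) = 3.630264
  f(a) × f(c) < 0, new interval: [2.515000, 2.892500]
Iteration 3:
  c_3 = (2.515000 + 2.892500)/2 = 2.703750
  f(c_3) = f(2.703750) = -0.049874
  f(a) × f(c) ≥ 0, new interval: [2.703750, 2.892500]
Iteration 4:
  c_4 = (2.703750 + 2.892500)/2 = 2.798125
  f(c_4) = f(2.798125) = 1.715430
  f(a) × f(c) < 0, new interval: [2.703750, 2.798125]
Iteration 5:
  c_5 = (2.703750 + 2.798125)/2 = 2.750938
  f(c_5) = f(2.750938) = 0.814402
  f(a) × f(c) < 0, new interval: [2.703750, 2.750938]
Iteration 6:
  c_6 = (2.703750 + 2.750938)/2 = 2.727344
  f(c_6) = f(2.727344) = 0.377709
  f(a) × f(c) < 0, new interval: [2.703750, 2.727344]

After 6 iteration(s), the approximation is c_6 = 2.727344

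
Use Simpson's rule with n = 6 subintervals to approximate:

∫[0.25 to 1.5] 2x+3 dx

f(x) = 2x+3
a = 0.25, b = 1.5, n = 6
h = (b - a)/n = 0.208333

Simpson's rule: (h/3)[f(x₀) + 4f(x₁) + 2f(x₂) + ... + f(xₙ)]

x_0 = 0.2500, f(x_0) = 3.500000, coefficient = 1
x_1 = 0.4583, f(x_1) = 3.916667, coefficient = 4
x_2 = 0.6667, f(x_2) = 4.333333, coefficient = 2
x_3 = 0.8750, f(x_3) = 4.750000, coefficient = 4
x_4 = 1.0833, f(x_4) = 5.166667, coefficient = 2
x_5 = 1.2917, f(x_5) = 5.583333, coefficient = 4
x_6 = 1.5000, f(x_6) = 6.000000, coefficient = 1

I ≈ (0.208333/3) × 85.500000 = 5.937500
Exact value: 5.937500
Error: 0.000000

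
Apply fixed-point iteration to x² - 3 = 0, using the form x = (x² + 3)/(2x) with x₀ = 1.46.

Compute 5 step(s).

Equation: x² - 3 = 0
Fixed-point form: x = (x² + 3)/(2x)
x₀ = 1.46

x_1 = g(1.460000) = 1.757397
x_2 = g(1.757397) = 1.732234
x_3 = g(1.732234) = 1.732051
x_4 = g(1.732051) = 1.732051
x_5 = g(1.732051) = 1.732051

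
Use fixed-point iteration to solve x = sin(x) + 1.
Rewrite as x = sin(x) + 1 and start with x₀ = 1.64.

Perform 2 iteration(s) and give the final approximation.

Equation: x = sin(x) + 1
Fixed-point form: x = sin(x) + 1
x₀ = 1.64

x_1 = g(1.640000) = 1.997606
x_2 = g(1.997606) = 1.910291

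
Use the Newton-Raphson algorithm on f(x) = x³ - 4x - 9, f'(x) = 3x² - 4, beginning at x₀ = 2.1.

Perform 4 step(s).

f(x) = x³ - 4x - 9
f'(x) = 3x² - 4
x₀ = 2.1

Newton-Raphson formula: x_{n+1} = x_n - f(x_n)/f'(x_n)

Iteration 1:
  f(2.100000) = -8.139000
  f'(2.100000) = 9.230000
  x_1 = 2.100000 - (-8.139000)/9.230000 = 2.981798
Iteration 2:
  f(2.981798) = 5.584341
  f'(2.981798) = 22.673367
  x_2 = 2.981798 - 5.584341/22.673367 = 2.735503
Iteration 3:
  f(2.735503) = 0.527699
  f'(2.735503) = 18.448935
  x_3 = 2.735503 - 0.527699/18.448935 = 2.706900
Iteration 4:
  f(2.706900) = 0.006691
  f'(2.706900) = 17.981924
  x_4 = 2.706900 - 0.006691/17.981924 = 2.706528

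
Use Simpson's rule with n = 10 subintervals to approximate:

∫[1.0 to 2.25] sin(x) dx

f(x) = sin(x)
a = 1.0, b = 2.25, n = 10
h = (b - a)/n = 0.125000

Simpson's rule: (h/3)[f(x₀) + 4f(x₁) + 2f(x₂) + ... + f(xₙ)]

x_0 = 1.0000, f(x_0) = 0.841471, coefficient = 1
x_1 = 1.1250, f(x_1) = 0.902268, coefficient = 4
x_2 = 1.2500, f(x_2) = 0.948985, coefficient = 2
x_3 = 1.3750, f(x_3) = 0.980893, coefficient = 4
x_4 = 1.5000, f(x_4) = 0.997495, coefficient = 2
x_5 = 1.6250, f(x_5) = 0.998531, coefficient = 4
x_6 = 1.7500, f(x_6) = 0.983986, coefficient = 2
x_7 = 1.8750, f(x_7) = 0.954086, coefficient = 4
x_8 = 2.0000, f(x_8) = 0.909297, coefficient = 2
x_9 = 2.1250, f(x_9) = 0.850320, coefficient = 4
x_10 = 2.2500, f(x_10) = 0.778073, coefficient = 1

I ≈ (0.125000/3) × 28.043460 = 1.168478
Exact value: 1.168476
Error: 0.000002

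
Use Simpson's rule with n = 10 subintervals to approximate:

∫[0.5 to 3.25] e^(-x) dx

f(x) = e^(-x)
a = 0.5, b = 3.25, n = 10
h = (b - a)/n = 0.275000

Simpson's rule: (h/3)[f(x₀) + 4f(x₁) + 2f(x₂) + ... + f(xₙ)]

x_0 = 0.5000, f(x_0) = 0.606531, coefficient = 1
x_1 = 0.7750, f(x_1) = 0.460704, coefficient = 4
x_2 = 1.0500, f(x_2) = 0.349938, coefficient = 2
x_3 = 1.3250, f(x_3) = 0.265803, coefficient = 4
x_4 = 1.6000, f(x_4) = 0.201897, coefficient = 2
x_5 = 1.8750, f(x_5) = 0.153355, coefficient = 4
x_6 = 2.1500, f(x_6) = 0.116484, coefficient = 2
x_7 = 2.4250, f(x_7) = 0.088478, coefficient = 4
x_8 = 2.7000, f(x_8) = 0.067206, coefficient = 2
x_9 = 2.9750, f(x_9) = 0.051047, coefficient = 4
x_10 = 3.2500, f(x_10) = 0.038774, coefficient = 1

I ≈ (0.275000/3) × 6.193902 = 0.567774
Exact value: 0.567756
Error: 0.000018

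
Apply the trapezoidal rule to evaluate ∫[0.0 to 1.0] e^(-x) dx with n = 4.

f(x) = e^(-x)
a = 0.0, b = 1.0, n = 4
h = (b - a)/n = 0.250000

Trapezoidal rule: (h/2)[f(x₀) + 2f(x₁) + 2f(x₂) + ... + f(xₙ)]

x_0 = 0.0000, f(x_0) = 1.000000, coefficient = 1
x_1 = 0.2500, f(x_1) = 0.778801, coefficient = 2
x_2 = 0.5000, f(x_2) = 0.606531, coefficient = 2
x_3 = 0.7500, f(x_3) = 0.472367, coefficient = 2
x_4 = 1.0000, f(x_4) = 0.367879, coefficient = 1

I ≈ (0.250000/2) × 5.083275 = 0.635409
Exact value: 0.632121
Error: 0.003289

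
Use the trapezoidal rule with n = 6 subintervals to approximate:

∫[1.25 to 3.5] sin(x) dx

f(x) = sin(x)
a = 1.25, b = 3.5, n = 6
h = (b - a)/n = 0.375000

Trapezoidal rule: (h/2)[f(x₀) + 2f(x₁) + 2f(x₂) + ... + f(xₙ)]

x_0 = 1.2500, f(x_0) = 0.948985, coefficient = 1
x_1 = 1.6250, f(x_1) = 0.998531, coefficient = 2
x_2 = 2.0000, f(x_2) = 0.909297, coefficient = 2
x_3 = 2.3750, f(x_3) = 0.693685, coefficient = 2
x_4 = 2.7500, f(x_4) = 0.381661, coefficient = 2
x_5 = 3.1250, f(x_5) = 0.016592, coefficient = 2
x_6 = 3.5000, f(x_6) = -0.350783, coefficient = 1

I ≈ (0.375000/2) × 6.597735 = 1.237075
Exact value: 1.251779
Error: 0.014704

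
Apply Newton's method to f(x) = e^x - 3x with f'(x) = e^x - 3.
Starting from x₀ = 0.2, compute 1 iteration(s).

f(x) = e^x - 3x
f'(x) = e^x - 3
x₀ = 0.2

Newton-Raphson formula: x_{n+1} = x_n - f(x_n)/f'(x_n)

Iteration 1:
  f(0.200000) = 0.621403
  f'(0.200000) = -1.778597
  x_1 = 0.200000 - 0.621403/(-1.778597) = 0.549378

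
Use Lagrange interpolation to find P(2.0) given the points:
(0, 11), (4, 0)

Lagrange interpolation formula:
P(x) = Σ yᵢ × Lᵢ(x)
where Lᵢ(x) = Π_{j≠i} (x - xⱼ)/(xᵢ - xⱼ)

L_0(2.0) = (2.0 - 4)/(0 - 4) = 0.500000
L_1(2.0) = (2.0 - 0)/(4 - 0) = 0.500000

P(2.0) = 11×L_0(2.0) + 0×L_1(2.0)
P(2.0) = 5.500000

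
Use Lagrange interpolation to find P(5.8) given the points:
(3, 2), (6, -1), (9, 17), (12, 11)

Lagrange interpolation formula:
P(x) = Σ yᵢ × Lᵢ(x)
where Lᵢ(x) = Π_{j≠i} (x - xⱼ)/(xᵢ - xⱼ)

L_0(5.8) = (5.8 - 6)/(3 - 6) × (5.8 - 9)/(3 - 9) × (5.8 - 12)/(3 - 12) = 0.024494
L_1(5.8) = (5.8 - 3)/(6 - 3) × (5.8 - 9)/(6 - 9) × (5.8 - 12)/(6 - 12) = 1.028741
L_2(5.8) = (5.8 - 3)/(9 - 3) × (5.8 - 6)/(9 - 6) × (5.8 - 12)/(9 - 12) = -0.064296
L_3(5.8) = (5.8 - 3)/(12 - 3) × (5.8 - 6)/(12 - 6) × (5.8 - 9)/(12 - 9) = 0.011062

P(5.8) = 2×L_0(5.8) + (-1)×L_1(5.8) + 17×L_2(5.8) + 11×L_3(5.8)
P(5.8) = -1.951111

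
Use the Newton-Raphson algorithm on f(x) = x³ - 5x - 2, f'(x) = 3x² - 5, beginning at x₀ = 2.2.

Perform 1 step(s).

f(x) = x³ - 5x - 2
f'(x) = 3x² - 5
x₀ = 2.2

Newton-Raphson formula: x_{n+1} = x_n - f(x_n)/f'(x_n)

Iteration 1:
  f(2.200000) = -2.352000
  f'(2.200000) = 9.520000
  x_1 = 2.200000 - (-2.352000)/9.520000 = 2.447059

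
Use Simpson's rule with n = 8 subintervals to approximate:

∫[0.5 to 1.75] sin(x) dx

f(x) = sin(x)
a = 0.5, b = 1.75, n = 8
h = (b - a)/n = 0.156250

Simpson's rule: (h/3)[f(x₀) + 4f(x₁) + 2f(x₂) + ... + f(xₙ)]

x_0 = 0.5000, f(x_0) = 0.479426, coefficient = 1
x_1 = 0.6562, f(x_1) = 0.610150, coefficient = 4
x_2 = 0.8125, f(x_2) = 0.726009, coefficient = 2
x_3 = 0.9688, f(x_3) = 0.824178, coefficient = 4
x_4 = 1.1250, f(x_4) = 0.902268, coefficient = 2
x_5 = 1.2812, f(x_5) = 0.958374, coefficient = 4
x_6 = 1.4375, f(x_6) = 0.991129, coefficient = 2
x_7 = 1.5938, f(x_7) = 0.999737, coefficient = 4
x_8 = 1.7500, f(x_8) = 0.983986, coefficient = 1

I ≈ (0.156250/3) × 20.271977 = 1.055832
Exact value: 1.055829
Error: 0.000004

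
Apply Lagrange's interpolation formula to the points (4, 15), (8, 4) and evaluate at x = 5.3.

Lagrange interpolation formula:
P(x) = Σ yᵢ × Lᵢ(x)
where Lᵢ(x) = Π_{j≠i} (x - xⱼ)/(xᵢ - xⱼ)

L_0(5.3) = (5.3 - 8)/(4 - 8) = 0.675000
L_1(5.3) = (5.3 - 4)/(8 - 4) = 0.325000

P(5.3) = 15×L_0(5.3) + 4×L_1(5.3)
P(5.3) = 11.425000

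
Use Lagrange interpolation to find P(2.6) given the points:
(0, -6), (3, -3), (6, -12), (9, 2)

Lagrange interpolation formula:
P(x) = Σ yᵢ × Lᵢ(x)
where Lᵢ(x) = Π_{j≠i} (x - xⱼ)/(xᵢ - xⱼ)

L_0(2.6) = (2.6 - 3)/(0 - 3) × (2.6 - 6)/(0 - 6) × (2.6 - 9)/(0 - 9) = 0.053728
L_1(2.6) = (2.6 - 0)/(3 - 0) × (2.6 - 6)/(3 - 6) × (2.6 - 9)/(3 - 9) = 1.047704
L_2(2.6) = (2.6 - 0)/(6 - 0) × (2.6 - 3)/(6 - 3) × (2.6 - 9)/(6 - 9) = -0.123259
L_3(2.6) = (2.6 - 0)/(9 - 0) × (2.6 - 3)/(9 - 3) × (2.6 - 6)/(9 - 6) = 0.021827

P(2.6) = (-6)×L_0(2.6) + (-3)×L_1(2.6) + (-12)×L_2(2.6) + 2×L_3(2.6)
P(2.6) = -1.942716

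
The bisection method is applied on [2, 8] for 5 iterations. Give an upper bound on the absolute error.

Bisection error bound: |error| ≤ (b-a)/2^n
|error| ≤ (8 - 2)/2^5 = 6/2^5
|error| ≤ 0.1875000000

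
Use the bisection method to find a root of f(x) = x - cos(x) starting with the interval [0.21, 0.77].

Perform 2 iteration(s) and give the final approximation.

f(x) = x - cos(x)
Initial interval: [0.21, 0.77]

Iteration 1:
  c_1 = (0.210000 + 0.770000)/2 = 0.490000
  f(c_1) = f(0.490000) = -0.392333
  f(a) × f(c) ≥ 0, new interval: [0.490000, 0.770000]
Iteration 2:
  c_2 = (0.490000 + 0.770000)/2 = 0.630000
  f(c_2) = f(0.630000) = -0.178028
  f(a) × f(c) ≥ 0, new interval: [0.630000, 0.770000]

After 2 iteration(s), the approximation is c_2 = 0.630000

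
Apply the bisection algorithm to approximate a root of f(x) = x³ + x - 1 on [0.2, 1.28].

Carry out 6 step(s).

f(x) = x³ + x - 1
Initial interval: [0.2, 1.28]

Iteration 1:
  c_1 = (0.200000 + 1.280000)/2 = 0.740000
  f(c_1) = f(0.740000) = 0.145224
  f(a) × f(c) < 0, new interval: [0.200000, 0.740000]
Iteration 2:
  c_2 = (0.200000 + 0.740000)/2 = 0.470000
  f(c_2) = f(0.470000) = -0.426177
  f(a) × f(c) ≥ 0, new interval: [0.470000, 0.740000]
Iteration 3:
  c_3 = (0.470000 + 0.740000)/2 = 0.605000
  f(c_3) = f(0.605000) = -0.173555
  f(a) × f(c) ≥ 0, new interval: [0.605000, 0.740000]
Iteration 4:
  c_4 = (0.605000 + 0.740000)/2 = 0.672500
  f(c_4) = f(0.672500) = -0.023358
  f(a) × f(c) ≥ 0, new interval: [0.672500, 0.740000]
Iteration 5:
  c_5 = (0.672500 + 0.740000)/2 = 0.706250
  f(c_5) = f(0.706250) = 0.058520
  f(a) × f(c) < 0, new interval: [0.672500, 0.706250]
Iteration 6:
  c_6 = (0.672500 + 0.706250)/2 = 0.689375
  f(c_6) = f(0.689375) = 0.016992
  f(a) × f(c) < 0, new interval: [0.672500, 0.689375]

After 6 iteration(s), the approximation is c_6 = 0.689375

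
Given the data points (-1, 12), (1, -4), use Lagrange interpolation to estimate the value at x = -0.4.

Lagrange interpolation formula:
P(x) = Σ yᵢ × Lᵢ(x)
where Lᵢ(x) = Π_{j≠i} (x - xⱼ)/(xᵢ - xⱼ)

L_0(-0.4) = (-0.4 - 1)/(-1 - 1) = 0.700000
L_1(-0.4) = (-0.4 - (-1))/(1 - (-1)) = 0.300000

P(-0.4) = 12×L_0(-0.4) + (-4)×L_1(-0.4)
P(-0.4) = 7.200000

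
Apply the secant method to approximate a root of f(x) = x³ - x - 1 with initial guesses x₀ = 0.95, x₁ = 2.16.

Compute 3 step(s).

f(x) = x³ - x - 1
x₀ = 0.95, x₁ = 2.16

Secant formula: x_{n+1} = x_n - f(x_n)(x_n - x_{n-1})/(f(x_n) - f(x_{n-1}))

Iteration 1:
  f(0.950000) = -1.092625
  f(2.160000) = 6.917696
  x_2 = 2.160000 - 6.917696×(2.160000 - 0.950000)/(6.917696 - (-1.092625))
       = 1.115047
Iteration 2:
  f(2.160000) = 6.917696
  f(1.115047) = -0.728677
  x_3 = 1.115047 - (-0.728677)×(1.115047 - 2.160000)/(-0.728677 - 6.917696)
       = 1.214628
Iteration 3:
  f(1.115047) = -0.728677
  f(1.214628) = -0.422663
  x_4 = 1.214628 - (-0.422663)×(1.214628 - 1.115047)/(-0.422663 - (-0.728677))
       = 1.352168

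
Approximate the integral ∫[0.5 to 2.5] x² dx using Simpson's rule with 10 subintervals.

f(x) = x²
a = 0.5, b = 2.5, n = 10
h = (b - a)/n = 0.200000

Simpson's rule: (h/3)[f(x₀) + 4f(x₁) + 2f(x₂) + ... + f(xₙ)]

x_0 = 0.5000, f(x_0) = 0.250000, coefficient = 1
x_1 = 0.7000, f(x_1) = 0.490000, coefficient = 4
x_2 = 0.9000, f(x_2) = 0.810000, coefficient = 2
x_3 = 1.1000, f(x_3) = 1.210000, coefficient = 4
x_4 = 1.3000, f(x_4) = 1.690000, coefficient = 2
x_5 = 1.5000, f(x_5) = 2.250000, coefficient = 4
x_6 = 1.7000, f(x_6) = 2.890000, coefficient = 2
x_7 = 1.9000, f(x_7) = 3.610000, coefficient = 4
x_8 = 2.1000, f(x_8) = 4.410000, coefficient = 2
x_9 = 2.3000, f(x_9) = 5.290000, coefficient = 4
x_10 = 2.5000, f(x_10) = 6.250000, coefficient = 1

I ≈ (0.200000/3) × 77.500000 = 5.166667
Exact value: 5.166667
Error: 0.000000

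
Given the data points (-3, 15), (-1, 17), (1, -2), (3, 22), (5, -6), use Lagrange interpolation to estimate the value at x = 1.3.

Lagrange interpolation formula:
P(x) = Σ yᵢ × Lᵢ(x)
where Lᵢ(x) = Π_{j≠i} (x - xⱼ)/(xᵢ - xⱼ)

L_0(1.3) = (1.3 - (-1))/(-3 - (-1)) × (1.3 - 1)/(-3 - 1) × (1.3 - 3)/(-3 - 3) × (1.3 - 5)/(-3 - 5) = 0.011302
L_1(1.3) = (1.3 - (-3))/(-1 - (-3)) × (1.3 - 1)/(-1 - 1) × (1.3 - 3)/(-1 - 3) × (1.3 - 5)/(-1 - 5) = -0.084522
L_2(1.3) = (1.3 - (-3))/(1 - (-3)) × (1.3 - (-1))/(1 - (-1)) × (1.3 - 3)/(1 - 3) × (1.3 - 5)/(1 - 5) = 0.972002
L_3(1.3) = (1.3 - (-3))/(3 - (-3)) × (1.3 - (-1))/(3 - (-1)) × (1.3 - 1)/(3 - 1) × (1.3 - 5)/(3 - 5) = 0.114353
L_4(1.3) = (1.3 - (-3))/(5 - (-3)) × (1.3 - (-1))/(5 - (-1)) × (1.3 - 1)/(5 - 1) × (1.3 - 3)/(5 - 3) = -0.013135

P(1.3) = 15×L_0(1.3) + 17×L_1(1.3) + (-2)×L_2(1.3) + 22×L_3(1.3) + (-6)×L_4(1.3)
P(1.3) = -0.616760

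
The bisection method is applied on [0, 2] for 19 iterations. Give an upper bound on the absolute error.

Bisection error bound: |error| ≤ (b-a)/2^n
|error| ≤ (2 - 0)/2^19 = 2/2^19
|error| ≤ 0.0000038147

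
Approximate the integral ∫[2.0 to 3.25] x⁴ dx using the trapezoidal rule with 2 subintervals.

f(x) = x⁴
a = 2.0, b = 3.25, n = 2
h = (b - a)/n = 0.625000

Trapezoidal rule: (h/2)[f(x₀) + 2f(x₁) + 2f(x₂) + ... + f(xₙ)]

x_0 = 2.0000, f(x_0) = 16.000000, coefficient = 1
x_1 = 2.6250, f(x_1) = 47.480713, coefficient = 2
x_2 = 3.2500, f(x_2) = 111.566406, coefficient = 1

I ≈ (0.625000/2) × 222.527832 = 69.539948
Exact value: 66.118164
Error: 3.421783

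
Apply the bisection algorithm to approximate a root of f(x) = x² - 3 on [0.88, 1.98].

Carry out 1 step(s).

f(x) = x² - 3
Initial interval: [0.88, 1.98]

Iteration 1:
  c_1 = (0.880000 + 1.980000)/2 = 1.430000
  f(c_1) = f(1.430000) = -0.955100
  f(a) × f(c) ≥ 0, new interval: [1.430000, 1.980000]

After 1 iteration(s), the approximation is c_1 = 1.430000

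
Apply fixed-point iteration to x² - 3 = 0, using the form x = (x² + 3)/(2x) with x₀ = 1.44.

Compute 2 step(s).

Equation: x² - 3 = 0
Fixed-point form: x = (x² + 3)/(2x)
x₀ = 1.44

x_1 = g(1.440000) = 1.761667
x_2 = g(1.761667) = 1.732300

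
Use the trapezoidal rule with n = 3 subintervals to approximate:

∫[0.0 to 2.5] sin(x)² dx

f(x) = sin(x)²
a = 0.0, b = 2.5, n = 3
h = (b - a)/n = 0.833333

Trapezoidal rule: (h/2)[f(x₀) + 2f(x₁) + 2f(x₂) + ... + f(xₙ)]

x_0 = 0.0000, f(x_0) = 0.000000, coefficient = 1
x_1 = 0.8333, f(x_1) = 0.547862, coefficient = 2
x_2 = 1.6667, f(x_2) = 0.990837, coefficient = 2
x_3 = 2.5000, f(x_3) = 0.358169, coefficient = 1

I ≈ (0.833333/2) × 3.435566 = 1.431486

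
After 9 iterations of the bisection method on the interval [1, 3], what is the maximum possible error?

Bisection error bound: |error| ≤ (b-a)/2^n
|error| ≤ (3 - 1)/2^9 = 2/2^9
|error| ≤ 0.0039062500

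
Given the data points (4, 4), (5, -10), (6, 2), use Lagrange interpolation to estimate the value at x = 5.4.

Lagrange interpolation formula:
P(x) = Σ yᵢ × Lᵢ(x)
where Lᵢ(x) = Π_{j≠i} (x - xⱼ)/(xᵢ - xⱼ)

L_0(5.4) = (5.4 - 5)/(4 - 5) × (5.4 - 6)/(4 - 6) = -0.120000
L_1(5.4) = (5.4 - 4)/(5 - 4) × (5.4 - 6)/(5 - 6) = 0.840000
L_2(5.4) = (5.4 - 4)/(6 - 4) × (5.4 - 5)/(6 - 5) = 0.280000

P(5.4) = 4×L_0(5.4) + (-10)×L_1(5.4) + 2×L_2(5.4)
P(5.4) = -8.320000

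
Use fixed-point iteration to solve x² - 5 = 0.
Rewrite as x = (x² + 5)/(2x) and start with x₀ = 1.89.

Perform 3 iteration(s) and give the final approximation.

Equation: x² - 5 = 0
Fixed-point form: x = (x² + 5)/(2x)
x₀ = 1.89

x_1 = g(1.890000) = 2.267751
x_2 = g(2.267751) = 2.236289
x_3 = g(2.236289) = 2.236068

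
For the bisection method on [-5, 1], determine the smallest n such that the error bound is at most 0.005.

We need (b-a)/2^n ≤ 0.005
(1 - (-5))/2^n ≤ 0.005
6/2^n ≤ 0.005
2^n ≥ 1200
n ≥ log₂(1200) = 10.23
n ≥ 11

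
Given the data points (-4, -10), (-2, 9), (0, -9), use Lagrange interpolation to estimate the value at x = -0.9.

Lagrange interpolation formula:
P(x) = Σ yᵢ × Lᵢ(x)
where Lᵢ(x) = Π_{j≠i} (x - xⱼ)/(xᵢ - xⱼ)

L_0(-0.9) = (-0.9 - (-2))/(-4 - (-2)) × (-0.9 - 0)/(-4 - 0) = -0.123750
L_1(-0.9) = (-0.9 - (-4))/(-2 - (-4)) × (-0.9 - 0)/(-2 - 0) = 0.697500
L_2(-0.9) = (-0.9 - (-4))/(0 - (-4)) × (-0.9 - (-2))/(0 - (-2)) = 0.426250

P(-0.9) = (-10)×L_0(-0.9) + 9×L_1(-0.9) + (-9)×L_2(-0.9)
P(-0.9) = 3.678750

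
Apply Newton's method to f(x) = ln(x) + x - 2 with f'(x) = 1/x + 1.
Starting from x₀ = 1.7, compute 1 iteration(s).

f(x) = ln(x) + x - 2
f'(x) = 1/x + 1
x₀ = 1.7

Newton-Raphson formula: x_{n+1} = x_n - f(x_n)/f'(x_n)

Iteration 1:
  f(1.700000) = 0.230628
  f'(1.700000) = 1.588235
  x_1 = 1.700000 - 0.230628/1.588235 = 1.554790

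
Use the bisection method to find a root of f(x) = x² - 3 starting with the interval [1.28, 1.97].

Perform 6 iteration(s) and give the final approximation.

f(x) = x² - 3
Initial interval: [1.28, 1.97]

Iteration 1:
  c_1 = (1.280000 + 1.970000)/2 = 1.625000
  f(c_1) = f(1.625000) = -0.359375
  f(a) × f(c) ≥ 0, new interval: [1.625000, 1.970000]
Iteration 2:
  c_2 = (1.625000 + 1.970000)/2 = 1.797500
  f(c_2) = f(1.797500) = 0.231006
  f(a) × f(c) < 0, new interval: [1.625000, 1.797500]
Iteration 3:
  c_3 = (1.625000 + 1.797500)/2 = 1.711250
  f(c_3) = f(1.711250) = -0.071623
  f(a) × f(c) ≥ 0, new interval: [1.711250, 1.797500]
Iteration 4:
  c_4 = (1.711250 + 1.797500)/2 = 1.754375
  f(c_4) = f(1.754375) = 0.077832
  f(a) × f(c) < 0, new interval: [1.711250, 1.754375]
Iteration 5:
  c_5 = (1.711250 + 1.754375)/2 = 1.732813
  f(c_5) = f(1.732813) = 0.002639
  f(a) × f(c) < 0, new interval: [1.711250, 1.732813]
Iteration 6:
  c_6 = (1.711250 + 1.732813)/2 = 1.722031
  f(c_6) = f(1.722031) = -0.034608
  f(a) × f(c) ≥ 0, new interval: [1.722031, 1.732813]

After 6 iteration(s), the approximation is c_6 = 1.722031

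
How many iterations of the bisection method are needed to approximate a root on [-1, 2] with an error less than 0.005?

We need (b-a)/2^n ≤ 0.005
(2 - (-1))/2^n ≤ 0.005
3/2^n ≤ 0.005
2^n ≥ 600
n ≥ log₂(600) = 9.23
n ≥ 10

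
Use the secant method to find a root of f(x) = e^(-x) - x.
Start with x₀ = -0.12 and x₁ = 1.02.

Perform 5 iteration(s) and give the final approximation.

f(x) = e^(-x) - x
x₀ = -0.12, x₁ = 1.02

Secant formula: x_{n+1} = x_n - f(x_n)(x_n - x_{n-1})/(f(x_n) - f(x_{n-1}))

Iteration 1:
  f(-0.120000) = 1.247497
  f(1.020000) = -0.659405
  x_2 = 1.020000 - (-0.659405)×(1.020000 - (-0.120000))/(-0.659405 - 1.247497)
       = 0.625789
Iteration 2:
  f(1.020000) = -0.659405
  f(0.625789) = -0.090950
  x_3 = 0.625789 - (-0.090950)×(0.625789 - 1.020000)/(-0.090950 - (-0.659405))
       = 0.562717
Iteration 3:
  f(0.625789) = -0.090950
  f(0.562717) = 0.006942
  x_4 = 0.562717 - 0.006942×(0.562717 - 0.625789)/(0.006942 - (-0.090950))
       = 0.567190
Iteration 4:
  f(0.562717) = 0.006942
  f(0.567190) = -0.000073
  x_5 = 0.567190 - (-0.000073)×(0.567190 - 0.562717)/(-0.000073 - 0.006942)
       = 0.567143
Iteration 5:
  f(0.567190) = -0.000073
  f(0.567143) = 0.000000
  x_6 = 0.567143 - 0.000000×(0.567143 - 0.567190)/(0.000000 - (-0.000073))
       = 0.567143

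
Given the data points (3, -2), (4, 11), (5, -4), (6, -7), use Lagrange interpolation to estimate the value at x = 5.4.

Lagrange interpolation formula:
P(x) = Σ yᵢ × Lᵢ(x)
where Lᵢ(x) = Π_{j≠i} (x - xⱼ)/(xᵢ - xⱼ)

L_0(5.4) = (5.4 - 4)/(3 - 4) × (5.4 - 5)/(3 - 5) × (5.4 - 6)/(3 - 6) = 0.056000
L_1(5.4) = (5.4 - 3)/(4 - 3) × (5.4 - 5)/(4 - 5) × (5.4 - 6)/(4 - 6) = -0.288000
L_2(5.4) = (5.4 - 3)/(5 - 3) × (5.4 - 4)/(5 - 4) × (5.4 - 6)/(5 - 6) = 1.008000
L_3(5.4) = (5.4 - 3)/(6 - 3) × (5.4 - 4)/(6 - 4) × (5.4 - 5)/(6 - 5) = 0.224000

P(5.4) = (-2)×L_0(5.4) + 11×L_1(5.4) + (-4)×L_2(5.4) + (-7)×L_3(5.4)
P(5.4) = -8.880000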